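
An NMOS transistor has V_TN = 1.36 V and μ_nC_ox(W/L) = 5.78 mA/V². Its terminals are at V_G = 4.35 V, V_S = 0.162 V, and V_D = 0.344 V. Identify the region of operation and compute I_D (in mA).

V_GS = V_G − V_S = 4.35 − 0.162 = 4.19 V; V_DS = V_D − V_S = 0.344 − 0.162 = 0.182 V.
V_ov = V_GS − V_TN = 4.19 − 1.36 = 2.83 V.
Since V_DS = 0.182 V < V_ov = 2.83 V, the device is in the triode region.
I_D = k_n [V_ov · V_DS − ½ V_DS²] = 5.78 × [2.83 × 0.182 − 0.5 × 0.182²] = 2.88 mA.

Triode; I_D = 2.88 mA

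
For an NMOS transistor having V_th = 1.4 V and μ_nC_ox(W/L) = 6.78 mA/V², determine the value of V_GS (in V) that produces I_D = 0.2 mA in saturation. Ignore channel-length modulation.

In saturation I_D = ½ k_n (V_GS − V_th)², so V_GS − V_th = √(2 I_D / k_n) = √(2 × 0.2 / 6.78) = 0.243 V.
V_GS = 1.4 + 0.243 = 1.64 V.

V_GS = 1.64 V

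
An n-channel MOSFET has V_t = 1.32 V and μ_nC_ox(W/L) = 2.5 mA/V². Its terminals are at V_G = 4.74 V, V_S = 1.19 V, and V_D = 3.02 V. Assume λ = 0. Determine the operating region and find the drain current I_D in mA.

Triode; I_D = 6.02 mA

V_GS = V_G − V_S = 4.74 − 1.19 = 3.55 V; V_DS = V_D − V_S = 3.02 − 1.19 = 1.83 V.
V_ov = V_GS − V_t = 3.55 − 1.32 = 2.23 V.
Since V_DS = 1.83 V < V_ov = 2.23 V, the device is in the triode region.
I_D = k_n [V_ov · V_DS − ½ V_DS²] = 2.5 × [2.23 × 1.83 − 0.5 × 1.83²] = 6.02 mA.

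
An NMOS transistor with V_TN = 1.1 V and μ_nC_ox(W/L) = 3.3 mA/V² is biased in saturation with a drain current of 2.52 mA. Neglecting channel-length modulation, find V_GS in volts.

In saturation I_D = ½ k_n (V_GS − V_TN)², so V_GS − V_TN = √(2 I_D / k_n) = √(2 × 2.52 / 3.3) = 1.24 V.
V_GS = 1.1 + 1.24 = 2.34 V.

V_GS = 2.34 V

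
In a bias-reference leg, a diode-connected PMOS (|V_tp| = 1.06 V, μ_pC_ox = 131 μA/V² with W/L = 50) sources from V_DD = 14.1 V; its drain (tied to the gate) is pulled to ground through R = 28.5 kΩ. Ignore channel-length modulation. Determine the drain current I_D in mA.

I_D = 0.445 mA

With gate tied to drain, V_SG = V_SD ≥ V_SG − |V_tp|, so the device is in saturation.
k_p = μ_pC_ox · (W/L) = 6.55 mA/V².
KCL at the drain: ½ k_p (V_SG − |V_tp|)² = (V_DD − V_SG)/R.
Let x = V_SG − 1.06. Then 93.3 x² + x − 13.04 = 0, giving x = 0.368 V (positive root), so V_SG = 1.43 V.
I_D = (V_DD − V_SG)/R = (14.1 − 1.43) / 28.5 = 0.445 mA.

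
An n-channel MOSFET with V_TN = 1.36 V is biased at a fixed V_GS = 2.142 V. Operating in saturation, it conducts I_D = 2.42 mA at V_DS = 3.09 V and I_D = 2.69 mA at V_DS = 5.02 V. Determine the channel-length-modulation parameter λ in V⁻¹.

λ = 0.0704 V⁻¹

With V_GS fixed, I_D ∝ (1 + λ V_DS) in saturation, so I_D2/I_D1 = (1 + λ V_DS2)/(1 + λ V_DS1).
2.69/2.42 = 1.112 = (1 + 5.02 λ)/(1 + 3.09 λ).
Solving: λ (I_D1 V_DS2 − I_D2 V_DS1) = I_D2 − I_D1, so λ = (2.69 − 2.42) / (2.42 × 5.02 − 2.69 × 3.09) = 0.27 / 3.84 = 0.0704 V⁻¹.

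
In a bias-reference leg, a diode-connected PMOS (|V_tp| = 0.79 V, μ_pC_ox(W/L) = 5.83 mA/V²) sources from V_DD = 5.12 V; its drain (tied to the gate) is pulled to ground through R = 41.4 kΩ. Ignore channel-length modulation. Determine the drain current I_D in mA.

I_D = 0.100 mA

With gate tied to drain, V_SG = V_SD ≥ V_SG − |V_tp|, so the device is in saturation.
KCL at the drain: ½ k_p (V_SG − |V_tp|)² = (V_DD − V_SG)/R.
Let x = V_SG − 0.79. Then 121 x² + x − 4.33 = 0, giving x = 0.185 V (positive root), so V_SG = 0.975 V.
I_D = (V_DD − V_SG)/R = (5.12 − 0.975) / 41.4 = 0.1 mA.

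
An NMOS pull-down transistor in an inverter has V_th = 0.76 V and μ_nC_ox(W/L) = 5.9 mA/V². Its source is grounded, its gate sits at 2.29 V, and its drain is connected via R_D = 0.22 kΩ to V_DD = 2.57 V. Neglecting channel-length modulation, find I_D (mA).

I_D = 6.47 mA

V_GS = V_G = 2.29 V, so V_ov = 2.29 − 0.76 = 1.53 V.
Assume saturation: I_D = ½ k_n V_ov² = 0.5 × 5.9 × 1.53² = 6.91 mA, giving V_DS = V_DD − I_D R_D = 2.57 − 6.91 × 0.22 = 1.05 V.
But 1.05 V < V_ov = 1.53 V, so the device is actually in triode.
In triode I_D = k_n[V_ov V_DS − ½ V_DS²] and I_D = (V_DD − V_DS)/R_D. Equating: 0.649 V_DS² − 2.986 V_DS + 2.57 = 0, giving V_DS = 1.15 V (the root below V_ov).
I_D = (2.57 − 1.15) / 0.22 = 6.47 mA.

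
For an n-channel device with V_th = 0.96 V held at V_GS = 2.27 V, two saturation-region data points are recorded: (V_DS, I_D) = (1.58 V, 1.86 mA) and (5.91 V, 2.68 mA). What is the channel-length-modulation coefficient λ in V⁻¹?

With V_GS fixed, I_D ∝ (1 + λ V_DS) in saturation, so I_D2/I_D1 = (1 + λ V_DS2)/(1 + λ V_DS1).
2.68/1.86 = 1.441 = (1 + 5.91 λ)/(1 + 1.58 λ).
Solving: λ (I_D1 V_DS2 − I_D2 V_DS1) = I_D2 − I_D1, so λ = (2.68 − 1.86) / (1.86 × 5.91 − 2.68 × 1.58) = 0.82 / 6.76 = 0.121 V⁻¹.

λ = 0.121 V⁻¹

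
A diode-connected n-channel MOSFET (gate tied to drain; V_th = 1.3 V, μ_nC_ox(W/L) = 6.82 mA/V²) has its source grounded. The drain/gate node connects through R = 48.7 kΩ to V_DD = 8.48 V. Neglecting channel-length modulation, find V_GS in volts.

V_GS = 1.50 V

With gate tied to drain, V_GS = V_DS ≥ V_GS − V_th, so the device is in saturation.
KCL at the drain: ½ k_n (V_GS − V_th)² = (V_DD − V_GS)/R.
Let x = V_GS − 1.3. Then 166 x² + x − 7.18 = 0, giving x = 0.205 V (positive root), so V_GS = 1.5 V.
I_D = (V_DD − V_GS)/R = (8.48 − 1.5) / 48.7 = 0.143 mA.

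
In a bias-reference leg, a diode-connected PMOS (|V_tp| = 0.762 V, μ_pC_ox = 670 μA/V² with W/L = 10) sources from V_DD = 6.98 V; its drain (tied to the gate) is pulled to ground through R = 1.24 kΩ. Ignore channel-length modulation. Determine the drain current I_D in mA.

I_D = 4.12 mA

With gate tied to drain, V_SG = V_SD ≥ V_SG − |V_tp|, so the device is in saturation.
k_p = μ_pC_ox · (W/L) = 6.7 mA/V².
KCL at the drain: ½ k_p (V_SG − |V_tp|)² = (V_DD − V_SG)/R.
Let x = V_SG − 0.762. Then 4.15 x² + x − 6.218 = 0, giving x = 1.11 V (positive root), so V_SG = 1.87 V.
I_D = (V_DD − V_SG)/R = (6.98 − 1.87) / 1.24 = 4.12 mA.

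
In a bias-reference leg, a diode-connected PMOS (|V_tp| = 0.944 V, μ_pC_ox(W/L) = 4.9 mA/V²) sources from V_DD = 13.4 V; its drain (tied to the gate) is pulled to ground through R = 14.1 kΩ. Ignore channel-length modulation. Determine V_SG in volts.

With gate tied to drain, V_SG = V_SD ≥ V_SG − |V_tp|, so the device is in saturation.
KCL at the drain: ½ k_p (V_SG − |V_tp|)² = (V_DD − V_SG)/R.
Let x = V_SG − 0.944. Then 34.5 x² + x − 12.46 = 0, giving x = 0.586 V (positive root), so V_SG = 1.53 V.
I_D = (V_DD − V_SG)/R = (13.4 − 1.53) / 14.1 = 0.842 mA.

V_SG = 1.53 V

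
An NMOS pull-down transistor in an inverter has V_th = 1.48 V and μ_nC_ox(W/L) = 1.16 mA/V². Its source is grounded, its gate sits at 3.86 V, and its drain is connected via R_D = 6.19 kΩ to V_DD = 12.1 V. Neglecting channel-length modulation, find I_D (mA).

V_GS = V_G = 3.86 V, so V_ov = 3.86 − 1.48 = 2.38 V.
Assume saturation: I_D = ½ k_n V_ov² = 0.5 × 1.16 × 2.38² = 3.29 mA, giving V_DS = V_DD − I_D R_D = 12.1 − 3.29 × 6.19 = -8.24 V.
But -8.24 V < V_ov = 2.38 V, so the device is actually in triode.
In triode I_D = k_n[V_ov V_DS − ½ V_DS²] and I_D = (V_DD − V_DS)/R_D. Equating: 3.59 V_DS² − 18.09 V_DS + 12.1 = 0, giving V_DS = 0.794 V (the root below V_ov).
I_D = (12.1 − 0.794) / 6.19 = 1.83 mA.

I_D = 1.83 mA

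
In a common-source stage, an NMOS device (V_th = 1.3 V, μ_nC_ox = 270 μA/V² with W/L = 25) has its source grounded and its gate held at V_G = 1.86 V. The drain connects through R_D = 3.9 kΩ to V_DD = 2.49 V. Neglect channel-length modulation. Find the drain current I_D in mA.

I_D = 0.590 mA

V_GS = V_G = 1.86 V, so V_ov = 1.86 − 1.3 = 0.56 V.
k_n = μ_nC_ox · (W/L) = 6.75 mA/V².
Assume saturation: I_D = ½ k_n V_ov² = 0.5 × 6.75 × 0.56² = 1.06 mA, giving V_DS = V_DD − I_D R_D = 2.49 − 1.06 × 3.9 = -1.64 V.
But -1.64 V < V_ov = 0.56 V, so the device is actually in triode.
In triode I_D = k_n[V_ov V_DS − ½ V_DS²] and I_D = (V_DD − V_DS)/R_D. Equating: 13.2 V_DS² − 15.74 V_DS + 2.49 = 0, giving V_DS = 0.188 V (the root below V_ov).
I_D = (2.49 − 0.188) / 3.9 = 0.59 mA.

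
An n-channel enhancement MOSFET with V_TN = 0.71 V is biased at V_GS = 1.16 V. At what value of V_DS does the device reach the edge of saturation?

V_DS,sat = 0.450 V

The boundary between triode and saturation is V_DS = V_GS − V_TN = V_ov.
V_ov = 1.16 − 0.71 = 0.45 V.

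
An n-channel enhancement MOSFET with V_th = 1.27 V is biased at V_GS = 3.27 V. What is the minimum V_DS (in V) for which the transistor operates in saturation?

V_DS,sat = 2.00 V

The boundary between triode and saturation is V_DS = V_GS − V_th = V_ov.
V_ov = 3.27 − 1.27 = 2 V.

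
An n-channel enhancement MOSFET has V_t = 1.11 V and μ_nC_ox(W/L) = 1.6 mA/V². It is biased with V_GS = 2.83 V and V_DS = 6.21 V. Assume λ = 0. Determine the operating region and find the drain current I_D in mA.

Saturation; I_D = 2.37 mA

V_ov = V_GS − V_t = 2.83 − 1.11 = 1.72 V.
Since V_DS = 6.21 V ≥ V_ov = 1.72 V, the device is in saturation.
I_D = ½ k_n V_ov² = 0.5 × 1.6 × 1.72² = 2.37 mA.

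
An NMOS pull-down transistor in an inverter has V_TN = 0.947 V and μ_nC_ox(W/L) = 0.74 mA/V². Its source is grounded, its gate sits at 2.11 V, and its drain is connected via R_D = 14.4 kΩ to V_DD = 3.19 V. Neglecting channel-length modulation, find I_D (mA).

I_D = 0.203 mA

V_GS = V_G = 2.11 V, so V_ov = 2.11 − 0.947 = 1.16 V.
Assume saturation: I_D = ½ k_n V_ov² = 0.5 × 0.74 × 1.16² = 0.5 mA, giving V_DS = V_DD − I_D R_D = 3.19 − 0.5 × 14.4 = -4.02 V.
But -4.02 V < V_ov = 1.16 V, so the device is actually in triode.
In triode I_D = k_n[V_ov V_DS − ½ V_DS²] and I_D = (V_DD − V_DS)/R_D. Equating: 5.33 V_DS² − 13.39 V_DS + 3.19 = 0, giving V_DS = 0.266 V (the root below V_ov).
I_D = (3.19 − 0.266) / 14.4 = 0.203 mA.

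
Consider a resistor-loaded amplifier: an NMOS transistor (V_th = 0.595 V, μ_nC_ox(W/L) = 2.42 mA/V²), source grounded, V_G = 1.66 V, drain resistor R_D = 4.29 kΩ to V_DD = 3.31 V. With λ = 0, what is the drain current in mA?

I_D = 0.697 mA

V_GS = V_G = 1.66 V, so V_ov = 1.66 − 0.595 = 1.06 V.
Assume saturation: I_D = ½ k_n V_ov² = 0.5 × 2.42 × 1.06² = 1.37 mA, giving V_DS = V_DD − I_D R_D = 3.31 − 1.37 × 4.29 = -2.58 V.
But -2.58 V < V_ov = 1.06 V, so the device is actually in triode.
In triode I_D = k_n[V_ov V_DS − ½ V_DS²] and I_D = (V_DD − V_DS)/R_D. Equating: 5.19 V_DS² − 12.06 V_DS + 3.31 = 0, giving V_DS = 0.318 V (the root below V_ov).
I_D = (3.31 − 0.318) / 4.29 = 0.697 mA.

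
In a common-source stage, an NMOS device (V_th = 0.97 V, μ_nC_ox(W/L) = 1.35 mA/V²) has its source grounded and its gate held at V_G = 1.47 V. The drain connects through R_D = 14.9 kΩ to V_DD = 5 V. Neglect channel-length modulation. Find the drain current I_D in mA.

I_D = 0.169 mA

V_GS = V_G = 1.47 V, so V_ov = 1.47 − 0.97 = 0.5 V.
Assume saturation: I_D = ½ k_n V_ov² = 0.5 × 1.35 × 0.5² = 0.169 mA, giving V_DS = V_DD − I_D R_D = 5 − 0.169 × 14.9 = 2.49 V.
V_DS = 2.49 V ≥ V_ov = 0.5 V, confirming saturation.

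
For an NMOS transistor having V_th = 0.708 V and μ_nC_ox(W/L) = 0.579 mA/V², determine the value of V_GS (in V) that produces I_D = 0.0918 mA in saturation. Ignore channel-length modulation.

In saturation I_D = ½ k_n (V_GS − V_th)², so V_GS − V_th = √(2 I_D / k_n) = √(2 × 0.0918 / 0.579) = 0.563 V.
V_GS = 0.708 + 0.563 = 1.27 V.

V_GS = 1.27 V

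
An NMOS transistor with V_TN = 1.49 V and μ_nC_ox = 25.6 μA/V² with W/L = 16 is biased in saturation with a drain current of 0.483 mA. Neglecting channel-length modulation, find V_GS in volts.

k_n = μ_nC_ox · (W/L) = 0.4096 mA/V².
In saturation I_D = ½ k_n (V_GS − V_TN)², so V_GS − V_TN = √(2 I_D / k_n) = √(2 × 0.483 / 0.4096) = 1.54 V.
V_GS = 1.49 + 1.54 = 3.03 V.

V_GS = 3.03 V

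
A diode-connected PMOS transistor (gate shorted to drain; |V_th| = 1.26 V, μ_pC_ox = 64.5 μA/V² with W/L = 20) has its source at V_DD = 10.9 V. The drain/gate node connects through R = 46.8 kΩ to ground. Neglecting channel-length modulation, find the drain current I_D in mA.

With gate tied to drain, V_SG = V_SD ≥ V_SG − |V_th|, so the device is in saturation.
k_p = μ_pC_ox · (W/L) = 1.29 mA/V².
KCL at the drain: ½ k_p (V_SG − |V_th|)² = (V_DD − V_SG)/R.
Let x = V_SG − 1.26. Then 30.2 x² + x − 9.64 = 0, giving x = 0.549 V (positive root), so V_SG = 1.81 V.
I_D = (V_DD − V_SG)/R = (10.9 − 1.81) / 46.8 = 0.194 mA.

I_D = 0.194 mA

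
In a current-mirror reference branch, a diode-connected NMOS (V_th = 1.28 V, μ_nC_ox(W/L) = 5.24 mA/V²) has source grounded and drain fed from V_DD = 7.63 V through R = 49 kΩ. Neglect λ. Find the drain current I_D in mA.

With gate tied to drain, V_GS = V_DS ≥ V_GS − V_th, so the device is in saturation.
KCL at the drain: ½ k_n (V_GS − V_th)² = (V_DD − V_GS)/R.
Let x = V_GS − 1.28. Then 128 x² + x − 6.35 = 0, giving x = 0.219 V (positive root), so V_GS = 1.5 V.
I_D = (V_DD − V_GS)/R = (7.63 − 1.5) / 49 = 0.125 mA.

I_D = 0.125 mA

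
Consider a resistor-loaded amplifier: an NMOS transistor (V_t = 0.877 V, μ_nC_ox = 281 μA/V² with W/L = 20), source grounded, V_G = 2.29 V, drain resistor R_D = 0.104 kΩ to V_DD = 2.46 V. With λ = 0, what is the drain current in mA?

V_GS = V_G = 2.29 V, so V_ov = 2.29 − 0.877 = 1.41 V.
k_n = μ_nC_ox · (W/L) = 5.62 mA/V².
Assume saturation: I_D = ½ k_n V_ov² = 0.5 × 5.62 × 1.41² = 5.61 mA, giving V_DS = V_DD − I_D R_D = 2.46 − 5.61 × 0.104 = 1.88 V.
V_DS = 1.88 V ≥ V_ov = 1.41 V, confirming saturation.

I_D = 5.61 mA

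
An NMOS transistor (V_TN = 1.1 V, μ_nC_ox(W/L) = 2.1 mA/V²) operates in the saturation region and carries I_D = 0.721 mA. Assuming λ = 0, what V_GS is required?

In saturation I_D = ½ k_n (V_GS − V_TN)², so V_GS − V_TN = √(2 I_D / k_n) = √(2 × 0.721 / 2.1) = 0.829 V.
V_GS = 1.1 + 0.829 = 1.93 V.

V_GS = 1.93 V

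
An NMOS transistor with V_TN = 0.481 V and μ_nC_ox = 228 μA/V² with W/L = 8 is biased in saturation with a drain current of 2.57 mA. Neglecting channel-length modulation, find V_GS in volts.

k_n = μ_nC_ox · (W/L) = 1.824 mA/V².
In saturation I_D = ½ k_n (V_GS − V_TN)², so V_GS − V_TN = √(2 I_D / k_n) = √(2 × 2.57 / 1.824) = 1.68 V.
V_GS = 0.481 + 1.68 = 2.16 V.

V_GS = 2.16 V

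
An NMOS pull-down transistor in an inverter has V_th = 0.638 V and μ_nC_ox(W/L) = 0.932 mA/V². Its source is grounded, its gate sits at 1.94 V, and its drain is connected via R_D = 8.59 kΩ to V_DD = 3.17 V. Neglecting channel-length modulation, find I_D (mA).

I_D = 0.333 mA

V_GS = V_G = 1.94 V, so V_ov = 1.94 − 0.638 = 1.3 V.
Assume saturation: I_D = ½ k_n V_ov² = 0.5 × 0.932 × 1.3² = 0.79 mA, giving V_DS = V_DD − I_D R_D = 3.17 − 0.79 × 8.59 = -3.62 V.
But -3.62 V < V_ov = 1.3 V, so the device is actually in triode.
In triode I_D = k_n[V_ov V_DS − ½ V_DS²] and I_D = (V_DD − V_DS)/R_D. Equating: 4 V_DS² − 11.42 V_DS + 3.17 = 0, giving V_DS = 0.311 V (the root below V_ov).
I_D = (3.17 − 0.311) / 8.59 = 0.333 mA.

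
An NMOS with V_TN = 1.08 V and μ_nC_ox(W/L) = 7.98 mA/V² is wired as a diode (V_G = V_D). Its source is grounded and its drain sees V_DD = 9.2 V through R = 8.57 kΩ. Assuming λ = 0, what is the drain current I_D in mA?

With gate tied to drain, V_GS = V_DS ≥ V_GS − V_TN, so the device is in saturation.
KCL at the drain: ½ k_n (V_GS − V_TN)² = (V_DD − V_GS)/R.
Let x = V_GS − 1.08. Then 34.2 x² + x − 8.12 = 0, giving x = 0.473 V (positive root), so V_GS = 1.55 V.
I_D = (V_DD − V_GS)/R = (9.2 − 1.55) / 8.57 = 0.892 mA.

I_D = 0.892 mA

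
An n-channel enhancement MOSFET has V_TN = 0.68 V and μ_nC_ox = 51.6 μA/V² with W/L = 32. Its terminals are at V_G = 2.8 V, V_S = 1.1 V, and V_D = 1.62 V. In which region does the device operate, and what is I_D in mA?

V_GS = V_G − V_S = 2.8 − 1.1 = 1.7 V; V_DS = V_D − V_S = 1.62 − 1.1 = 0.52 V.
k_n = μ_nC_ox · (W/L) = 1.651 mA/V².
V_ov = V_GS − V_TN = 1.7 − 0.68 = 1.02 V.
Since V_DS = 0.52 V < V_ov = 1.02 V, the device is in the triode region.
I_D = k_n [V_ov · V_DS − ½ V_DS²] = 1.651 × [1.02 × 0.52 − 0.5 × 0.52²] = 0.653 mA.

Triode; I_D = 0.653 mA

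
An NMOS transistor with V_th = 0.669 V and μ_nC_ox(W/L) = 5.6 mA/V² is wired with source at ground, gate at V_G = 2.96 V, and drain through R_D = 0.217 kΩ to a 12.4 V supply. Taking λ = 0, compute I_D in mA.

V_GS = V_G = 2.96 V, so V_ov = 2.96 − 0.669 = 2.29 V.
Assume saturation: I_D = ½ k_n V_ov² = 0.5 × 5.6 × 2.29² = 14.7 mA, giving V_DS = V_DD − I_D R_D = 12.4 − 14.7 × 0.217 = 9.21 V.
V_DS = 9.21 V ≥ V_ov = 2.29 V, confirming saturation.

I_D = 14.7 mA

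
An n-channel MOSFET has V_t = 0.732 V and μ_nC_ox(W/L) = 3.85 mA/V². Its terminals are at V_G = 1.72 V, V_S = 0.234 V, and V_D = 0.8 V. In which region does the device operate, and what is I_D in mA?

Triode; I_D = 1.03 mA

V_GS = V_G − V_S = 1.72 − 0.234 = 1.49 V; V_DS = V_D − V_S = 0.8 − 0.234 = 0.566 V.
V_ov = V_GS − V_t = 1.49 − 0.732 = 0.754 V.
Since V_DS = 0.566 V < V_ov = 0.754 V, the device is in the triode region.
I_D = k_n [V_ov · V_DS − ½ V_DS²] = 3.85 × [0.754 × 0.566 − 0.5 × 0.566²] = 1.03 mA.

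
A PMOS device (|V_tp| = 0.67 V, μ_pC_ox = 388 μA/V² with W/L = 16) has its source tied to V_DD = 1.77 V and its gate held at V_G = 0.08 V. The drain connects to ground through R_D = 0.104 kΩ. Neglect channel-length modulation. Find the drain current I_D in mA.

I_D = 3.23 mA

V_SG = V_DD − V_G = 1.77 − 0.08 = 1.69 V, so V_ov = 1.69 − 0.67 = 1.02 V.
k_p = μ_pC_ox · (W/L) = 6.208 mA/V².
Assume saturation: I_D = ½ k_p V_ov² = 0.5 × 6.208 × 1.02² = 3.23 mA, giving V_SD = V_DD − I_D R_D = 1.77 − 3.23 × 0.104 = 1.43 V.
V_SD = 1.43 V ≥ V_ov = 1.02 V, confirming saturation.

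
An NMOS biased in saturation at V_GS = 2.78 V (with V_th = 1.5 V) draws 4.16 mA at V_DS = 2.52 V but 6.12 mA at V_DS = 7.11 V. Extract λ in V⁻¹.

With V_GS fixed, I_D ∝ (1 + λ V_DS) in saturation, so I_D2/I_D1 = (1 + λ V_DS2)/(1 + λ V_DS1).
6.12/4.16 = 1.471 = (1 + 7.11 λ)/(1 + 2.52 λ).
Solving: λ (I_D1 V_DS2 − I_D2 V_DS1) = I_D2 − I_D1, so λ = (6.12 − 4.16) / (4.16 × 7.11 − 6.12 × 2.52) = 1.96 / 14.2 = 0.138 V⁻¹.

λ = 0.138 V⁻¹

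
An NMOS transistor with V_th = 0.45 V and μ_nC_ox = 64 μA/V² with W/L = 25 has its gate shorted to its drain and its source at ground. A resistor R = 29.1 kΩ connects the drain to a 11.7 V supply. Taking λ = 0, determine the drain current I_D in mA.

With gate tied to drain, V_GS = V_DS ≥ V_GS − V_th, so the device is in saturation.
k_n = μ_nC_ox · (W/L) = 1.6 mA/V².
KCL at the drain: ½ k_n (V_GS − V_th)² = (V_DD − V_GS)/R.
Let x = V_GS − 0.45. Then 23.3 x² + x − 11.25 = 0, giving x = 0.674 V (positive root), so V_GS = 1.12 V.
I_D = (V_DD − V_GS)/R = (11.7 − 1.12) / 29.1 = 0.363 mA.

I_D = 0.363 mA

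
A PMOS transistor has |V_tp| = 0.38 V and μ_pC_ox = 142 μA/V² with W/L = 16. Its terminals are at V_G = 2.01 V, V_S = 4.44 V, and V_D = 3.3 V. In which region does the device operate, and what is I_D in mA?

Triode; I_D = 3.83 mA

V_SG = V_S − V_G = 4.44 − 2.01 = 2.43 V; V_SD = V_S − V_D = 4.44 − 3.3 = 1.14 V.
k_p = μ_pC_ox · (W/L) = 2.272 mA/V².
V_ov = V_SG − |V_tp| = 2.43 − 0.38 = 2.05 V.
Since V_SD = 1.14 V < V_ov = 2.05 V, the device is in the triode region.
I_D = k_p [V_ov · V_SD − ½ V_SD²] = 2.272 × [2.05 × 1.14 − 0.5 × 1.14²] = 3.83 mA.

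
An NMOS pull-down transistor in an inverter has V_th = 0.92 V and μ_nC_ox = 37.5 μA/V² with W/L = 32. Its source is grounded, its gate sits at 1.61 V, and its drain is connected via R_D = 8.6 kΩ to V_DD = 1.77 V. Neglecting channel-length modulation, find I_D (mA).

V_GS = V_G = 1.61 V, so V_ov = 1.61 − 0.92 = 0.69 V.
k_n = μ_nC_ox · (W/L) = 1.2 mA/V².
Assume saturation: I_D = ½ k_n V_ov² = 0.5 × 1.2 × 0.69² = 0.286 mA, giving V_DS = V_DD − I_D R_D = 1.77 − 0.286 × 8.6 = -0.687 V.
But -0.687 V < V_ov = 0.69 V, so the device is actually in triode.
In triode I_D = k_n[V_ov V_DS − ½ V_DS²] and I_D = (V_DD − V_DS)/R_D. Equating: 5.16 V_DS² − 8.121 V_DS + 1.77 = 0, giving V_DS = 0.261 V (the root below V_ov).
I_D = (1.77 − 0.261) / 8.6 = 0.175 mA.

I_D = 0.175 mA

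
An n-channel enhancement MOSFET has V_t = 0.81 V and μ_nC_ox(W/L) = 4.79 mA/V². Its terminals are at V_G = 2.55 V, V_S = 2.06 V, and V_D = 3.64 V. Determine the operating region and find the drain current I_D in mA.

Cutoff; I_D = 0 mA

V_GS = V_G − V_S = 2.55 − 2.06 = 0.49 V; V_DS = V_D − V_S = 3.64 − 2.06 = 1.58 V.
V_GS = 0.49 V < V_t = 0.81 V, so the transistor is in cutoff.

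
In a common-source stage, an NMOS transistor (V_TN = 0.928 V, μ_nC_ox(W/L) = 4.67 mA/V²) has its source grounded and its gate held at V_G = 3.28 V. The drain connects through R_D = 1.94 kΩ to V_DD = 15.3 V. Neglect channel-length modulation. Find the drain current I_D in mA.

V_GS = V_G = 3.28 V, so V_ov = 3.28 − 0.928 = 2.35 V.
Assume saturation: I_D = ½ k_n V_ov² = 0.5 × 4.67 × 2.35² = 12.9 mA, giving V_DS = V_DD − I_D R_D = 15.3 − 12.9 × 1.94 = -9.76 V.
But -9.76 V < V_ov = 2.35 V, so the device is actually in triode.
In triode I_D = k_n[V_ov V_DS − ½ V_DS²] and I_D = (V_DD − V_DS)/R_D. Equating: 4.53 V_DS² − 22.31 V_DS + 15.3 = 0, giving V_DS = 0.824 V (the root below V_ov).
I_D = (15.3 − 0.824) / 1.94 = 7.46 mA.

I_D = 7.46 mA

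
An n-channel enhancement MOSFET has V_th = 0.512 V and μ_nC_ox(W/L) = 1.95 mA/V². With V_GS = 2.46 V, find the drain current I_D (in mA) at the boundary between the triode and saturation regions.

I_D = 3.70 mA

At the boundary V_DS = V_ov = V_GS − V_th = 2.46 − 0.512 = 1.95 V.
I_D = ½ k_n V_ov² = 0.5 × 1.95 × 1.95² = 3.7 mA.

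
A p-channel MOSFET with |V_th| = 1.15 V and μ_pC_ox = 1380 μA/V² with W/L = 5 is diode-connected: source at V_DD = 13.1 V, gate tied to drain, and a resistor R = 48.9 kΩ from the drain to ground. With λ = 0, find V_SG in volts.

With gate tied to drain, V_SG = V_SD ≥ V_SG − |V_th|, so the device is in saturation.
k_p = μ_pC_ox · (W/L) = 6.9 mA/V².
KCL at the drain: ½ k_p (V_SG − |V_th|)² = (V_DD − V_SG)/R.
Let x = V_SG − 1.15. Then 169 x² + x − 11.95 = 0, giving x = 0.263 V (positive root), so V_SG = 1.41 V.
I_D = (V_DD − V_SG)/R = (13.1 − 1.41) / 48.9 = 0.239 mA.

V_SG = 1.41 V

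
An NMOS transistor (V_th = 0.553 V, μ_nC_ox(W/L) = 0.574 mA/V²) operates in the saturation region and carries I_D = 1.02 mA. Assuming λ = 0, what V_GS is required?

In saturation I_D = ½ k_n (V_GS − V_th)², so V_GS − V_th = √(2 I_D / k_n) = √(2 × 1.02 / 0.574) = 1.89 V.
V_GS = 0.553 + 1.89 = 2.44 V.

V_GS = 2.44 V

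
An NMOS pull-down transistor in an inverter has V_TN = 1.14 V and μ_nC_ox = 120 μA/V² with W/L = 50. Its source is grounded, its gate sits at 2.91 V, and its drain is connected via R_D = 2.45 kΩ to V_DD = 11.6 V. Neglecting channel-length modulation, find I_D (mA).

I_D = 4.53 mA

V_GS = V_G = 2.91 V, so V_ov = 2.91 − 1.14 = 1.77 V.
k_n = μ_nC_ox · (W/L) = 6 mA/V².
Assume saturation: I_D = ½ k_n V_ov² = 0.5 × 6 × 1.77² = 9.4 mA, giving V_DS = V_DD − I_D R_D = 11.6 − 9.4 × 2.45 = -11.4 V.
But -11.4 V < V_ov = 1.77 V, so the device is actually in triode.
In triode I_D = k_n[V_ov V_DS − ½ V_DS²] and I_D = (V_DD − V_DS)/R_D. Equating: 7.35 V_DS² − 27.02 V_DS + 11.6 = 0, giving V_DS = 0.496 V (the root below V_ov).
I_D = (11.6 − 0.496) / 2.45 = 4.53 mA.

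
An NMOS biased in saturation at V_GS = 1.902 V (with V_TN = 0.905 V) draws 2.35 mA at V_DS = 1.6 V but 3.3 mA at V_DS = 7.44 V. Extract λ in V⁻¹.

λ = 0.0778 V⁻¹

With V_GS fixed, I_D ∝ (1 + λ V_DS) in saturation, so I_D2/I_D1 = (1 + λ V_DS2)/(1 + λ V_DS1).
3.3/2.35 = 1.404 = (1 + 7.44 λ)/(1 + 1.6 λ).
Solving: λ (I_D1 V_DS2 − I_D2 V_DS1) = I_D2 − I_D1, so λ = (3.3 − 2.35) / (2.35 × 7.44 − 3.3 × 1.6) = 0.95 / 12.2 = 0.0778 V⁻¹.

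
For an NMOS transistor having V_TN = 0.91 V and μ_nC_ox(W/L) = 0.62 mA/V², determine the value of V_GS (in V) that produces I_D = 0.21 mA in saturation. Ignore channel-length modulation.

In saturation I_D = ½ k_n (V_GS − V_TN)², so V_GS − V_TN = √(2 I_D / k_n) = √(2 × 0.21 / 0.62) = 0.823 V.
V_GS = 0.91 + 0.823 = 1.73 V.

V_GS = 1.73 V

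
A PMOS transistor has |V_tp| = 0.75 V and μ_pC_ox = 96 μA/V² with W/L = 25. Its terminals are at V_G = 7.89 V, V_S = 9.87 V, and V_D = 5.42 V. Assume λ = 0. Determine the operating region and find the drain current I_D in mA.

V_SG = V_S − V_G = 9.87 − 7.89 = 1.98 V; V_SD = V_S − V_D = 9.87 − 5.42 = 4.45 V.
k_p = μ_pC_ox · (W/L) = 2.4 mA/V².
V_ov = V_SG − |V_tp| = 1.98 − 0.75 = 1.23 V.
Since V_SD = 4.45 V ≥ V_ov = 1.23 V, the device is in saturation.
I_D = ½ k_p V_ov² = 0.5 × 2.4 × 1.23² = 1.82 mA.

Saturation; I_D = 1.82 mA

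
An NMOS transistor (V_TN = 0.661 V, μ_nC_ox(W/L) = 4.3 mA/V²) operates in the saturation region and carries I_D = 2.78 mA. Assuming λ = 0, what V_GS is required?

In saturation I_D = ½ k_n (V_GS − V_TN)², so V_GS − V_TN = √(2 I_D / k_n) = √(2 × 2.78 / 4.3) = 1.14 V.
V_GS = 0.661 + 1.14 = 1.8 V.

V_GS = 1.80 V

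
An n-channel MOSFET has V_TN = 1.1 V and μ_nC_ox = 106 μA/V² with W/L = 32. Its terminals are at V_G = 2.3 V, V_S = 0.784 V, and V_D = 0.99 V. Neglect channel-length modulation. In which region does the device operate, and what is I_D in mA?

Triode; I_D = 0.219 mA

V_GS = V_G − V_S = 2.3 − 0.784 = 1.52 V; V_DS = V_D − V_S = 0.99 − 0.784 = 0.206 V.
k_n = μ_nC_ox · (W/L) = 3.392 mA/V².
V_ov = V_GS − V_TN = 1.52 − 1.1 = 0.416 V.
Since V_DS = 0.206 V < V_ov = 0.416 V, the device is in the triode region.
I_D = k_n [V_ov · V_DS − ½ V_DS²] = 3.392 × [0.416 × 0.206 − 0.5 × 0.206²] = 0.219 mA.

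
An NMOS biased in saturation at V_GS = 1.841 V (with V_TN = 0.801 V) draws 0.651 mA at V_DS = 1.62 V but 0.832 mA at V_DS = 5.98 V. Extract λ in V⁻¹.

With V_GS fixed, I_D ∝ (1 + λ V_DS) in saturation, so I_D2/I_D1 = (1 + λ V_DS2)/(1 + λ V_DS1).
0.832/0.651 = 1.278 = (1 + 5.98 λ)/(1 + 1.62 λ).
Solving: λ (I_D1 V_DS2 − I_D2 V_DS1) = I_D2 − I_D1, so λ = (0.832 − 0.651) / (0.651 × 5.98 − 0.832 × 1.62) = 0.181 / 2.55 = 0.0711 V⁻¹.

λ = 0.0711 V⁻¹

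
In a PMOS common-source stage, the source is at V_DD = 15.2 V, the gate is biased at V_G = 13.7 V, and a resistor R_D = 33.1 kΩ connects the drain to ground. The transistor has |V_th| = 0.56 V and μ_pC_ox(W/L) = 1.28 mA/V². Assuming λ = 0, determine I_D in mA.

I_D = 0.444 mA

V_SG = V_DD − V_G = 15.2 − 13.7 = 1.5 V, so V_ov = 1.5 − 0.56 = 0.94 V.
Assume saturation: I_D = ½ k_p V_ov² = 0.5 × 1.28 × 0.94² = 0.566 mA, giving V_SD = V_DD − I_D R_D = 15.2 − 0.566 × 33.1 = -3.52 V.
But -3.52 V < V_ov = 0.94 V, so the device is actually in triode.
In triode I_D = k_p[V_ov V_SD − ½ V_SD²] and I_D = (V_DD − V_SD)/R_D. Equating: 21.2 V_SD² − 40.83 V_SD + 15.2 = 0, giving V_SD = 0.504 V (the root below V_ov).
I_D = (15.2 − 0.504) / 33.1 = 0.444 mA.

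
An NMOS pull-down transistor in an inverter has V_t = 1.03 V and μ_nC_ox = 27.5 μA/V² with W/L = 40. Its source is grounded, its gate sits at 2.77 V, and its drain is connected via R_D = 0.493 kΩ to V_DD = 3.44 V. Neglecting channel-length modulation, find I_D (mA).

I_D = 1.67 mA

V_GS = V_G = 2.77 V, so V_ov = 2.77 − 1.03 = 1.74 V.
k_n = μ_nC_ox · (W/L) = 1.1 mA/V².
Assume saturation: I_D = ½ k_n V_ov² = 0.5 × 1.1 × 1.74² = 1.67 mA, giving V_DS = V_DD − I_D R_D = 3.44 − 1.67 × 0.493 = 2.62 V.
V_DS = 2.62 V ≥ V_ov = 1.74 V, confirming saturation.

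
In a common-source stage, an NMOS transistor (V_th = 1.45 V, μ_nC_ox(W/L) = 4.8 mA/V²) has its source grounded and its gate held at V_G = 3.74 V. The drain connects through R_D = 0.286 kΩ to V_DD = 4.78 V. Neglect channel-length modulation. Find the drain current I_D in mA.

I_D = 11.3 mA

V_GS = V_G = 3.74 V, so V_ov = 3.74 − 1.45 = 2.29 V.
Assume saturation: I_D = ½ k_n V_ov² = 0.5 × 4.8 × 2.29² = 12.6 mA, giving V_DS = V_DD − I_D R_D = 4.78 − 12.6 × 0.286 = 1.18 V.
But 1.18 V < V_ov = 2.29 V, so the device is actually in triode.
In triode I_D = k_n[V_ov V_DS − ½ V_DS²] and I_D = (V_DD − V_DS)/R_D. Equating: 0.686 V_DS² − 4.144 V_DS + 4.78 = 0, giving V_DS = 1.55 V (the root below V_ov).
I_D = (4.78 − 1.55) / 0.286 = 11.3 mA.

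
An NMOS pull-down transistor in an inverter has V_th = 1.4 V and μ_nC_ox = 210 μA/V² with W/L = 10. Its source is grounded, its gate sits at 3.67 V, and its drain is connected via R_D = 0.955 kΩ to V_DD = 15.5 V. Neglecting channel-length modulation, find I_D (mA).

I_D = 5.41 mA

V_GS = V_G = 3.67 V, so V_ov = 3.67 − 1.4 = 2.27 V.
k_n = μ_nC_ox · (W/L) = 2.1 mA/V².
Assume saturation: I_D = ½ k_n V_ov² = 0.5 × 2.1 × 2.27² = 5.41 mA, giving V_DS = V_DD − I_D R_D = 15.5 − 5.41 × 0.955 = 10.3 V.
V_DS = 10.3 V ≥ V_ov = 2.27 V, confirming saturation.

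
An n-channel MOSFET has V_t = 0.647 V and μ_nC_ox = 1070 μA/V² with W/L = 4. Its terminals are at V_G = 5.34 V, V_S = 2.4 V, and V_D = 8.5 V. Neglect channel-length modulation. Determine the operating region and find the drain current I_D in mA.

Saturation; I_D = 11.3 mA

V_GS = V_G − V_S = 5.34 − 2.4 = 2.94 V; V_DS = V_D − V_S = 8.5 − 2.4 = 6.1 V.
k_n = μ_nC_ox · (W/L) = 4.28 mA/V².
V_ov = V_GS − V_t = 2.94 − 0.647 = 2.29 V.
Since V_DS = 6.1 V ≥ V_ov = 2.29 V, the device is in saturation.
I_D = ½ k_n V_ov² = 0.5 × 4.28 × 2.29² = 11.3 mA.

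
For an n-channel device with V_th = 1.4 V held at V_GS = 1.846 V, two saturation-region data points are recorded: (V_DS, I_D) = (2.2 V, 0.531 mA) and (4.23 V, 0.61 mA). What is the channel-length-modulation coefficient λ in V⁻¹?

With V_GS fixed, I_D ∝ (1 + λ V_DS) in saturation, so I_D2/I_D1 = (1 + λ V_DS2)/(1 + λ V_DS1).
0.61/0.531 = 1.149 = (1 + 4.23 λ)/(1 + 2.2 λ).
Solving: λ (I_D1 V_DS2 − I_D2 V_DS1) = I_D2 − I_D1, so λ = (0.61 − 0.531) / (0.531 × 4.23 − 0.61 × 2.2) = 0.079 / 0.904 = 0.0874 V⁻¹.

λ = 0.0874 V⁻¹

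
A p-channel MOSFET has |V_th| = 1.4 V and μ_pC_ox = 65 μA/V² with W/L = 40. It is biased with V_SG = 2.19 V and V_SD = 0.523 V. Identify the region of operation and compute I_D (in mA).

k_p = μ_pC_ox · (W/L) = 2.6 mA/V².
V_ov = V_SG − |V_th| = 2.19 − 1.4 = 0.79 V.
Since V_SD = 0.523 V < V_ov = 0.79 V, the device is in the triode region.
I_D = k_p [V_ov · V_SD − ½ V_SD²] = 2.6 × [0.79 × 0.523 − 0.5 × 0.523²] = 0.719 mA.

Triode; I_D = 0.719 mA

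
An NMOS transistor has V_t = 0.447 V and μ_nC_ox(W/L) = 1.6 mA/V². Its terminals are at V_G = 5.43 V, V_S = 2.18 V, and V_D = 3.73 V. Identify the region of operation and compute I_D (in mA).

Triode; I_D = 5.03 mA

V_GS = V_G − V_S = 5.43 − 2.18 = 3.25 V; V_DS = V_D − V_S = 3.73 − 2.18 = 1.55 V.
V_ov = V_GS − V_t = 3.25 − 0.447 = 2.8 V.
Since V_DS = 1.55 V < V_ov = 2.8 V, the device is in the triode region.
I_D = k_n [V_ov · V_DS − ½ V_DS²] = 1.6 × [2.8 × 1.55 − 0.5 × 1.55²] = 5.03 mA.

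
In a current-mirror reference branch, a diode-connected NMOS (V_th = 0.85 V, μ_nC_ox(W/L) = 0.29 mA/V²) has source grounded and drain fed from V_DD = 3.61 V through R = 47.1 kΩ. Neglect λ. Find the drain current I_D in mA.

I_D = 0.0466 mA

With gate tied to drain, V_GS = V_DS ≥ V_GS − V_th, so the device is in saturation.
KCL at the drain: ½ k_n (V_GS − V_th)² = (V_DD − V_GS)/R.
Let x = V_GS − 0.85. Then 6.83 x² + x − 2.76 = 0, giving x = 0.567 V (positive root), so V_GS = 1.42 V.
I_D = (V_DD − V_GS)/R = (3.61 − 1.42) / 47.1 = 0.0466 mA.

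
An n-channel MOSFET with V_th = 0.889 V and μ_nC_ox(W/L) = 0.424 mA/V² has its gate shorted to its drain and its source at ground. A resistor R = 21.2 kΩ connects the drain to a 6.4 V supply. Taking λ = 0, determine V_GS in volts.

With gate tied to drain, V_GS = V_DS ≥ V_GS − V_th, so the device is in saturation.
KCL at the drain: ½ k_n (V_GS − V_th)² = (V_DD − V_GS)/R.
Let x = V_GS − 0.889. Then 4.49 x² + x − 5.511 = 0, giving x = 1 V (positive root), so V_GS = 1.89 V.
I_D = (V_DD − V_GS)/R = (6.4 − 1.89) / 21.2 = 0.213 mA.

V_GS = 1.89 V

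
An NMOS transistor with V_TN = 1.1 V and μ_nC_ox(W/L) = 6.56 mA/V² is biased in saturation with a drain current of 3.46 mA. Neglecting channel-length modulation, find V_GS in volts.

In saturation I_D = ½ k_n (V_GS − V_TN)², so V_GS − V_TN = √(2 I_D / k_n) = √(2 × 3.46 / 6.56) = 1.03 V.
V_GS = 1.1 + 1.03 = 2.13 V.

V_GS = 2.13 V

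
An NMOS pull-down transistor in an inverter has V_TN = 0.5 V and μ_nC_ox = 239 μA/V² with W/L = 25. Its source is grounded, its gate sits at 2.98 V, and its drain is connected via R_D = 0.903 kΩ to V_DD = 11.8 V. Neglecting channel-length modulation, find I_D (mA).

V_GS = V_G = 2.98 V, so V_ov = 2.98 − 0.5 = 2.48 V.
k_n = μ_nC_ox · (W/L) = 5.975 mA/V².
Assume saturation: I_D = ½ k_n V_ov² = 0.5 × 5.975 × 2.48² = 18.4 mA, giving V_DS = V_DD − I_D R_D = 11.8 − 18.4 × 0.903 = -4.79 V.
But -4.79 V < V_ov = 2.48 V, so the device is actually in triode.
In triode I_D = k_n[V_ov V_DS − ½ V_DS²] and I_D = (V_DD − V_DS)/R_D. Equating: 2.7 V_DS² − 14.38 V_DS + 11.8 = 0, giving V_DS = 1.01 V (the root below V_ov).
I_D = (11.8 − 1.01) / 0.903 = 11.9 mA.

I_D = 11.9 mA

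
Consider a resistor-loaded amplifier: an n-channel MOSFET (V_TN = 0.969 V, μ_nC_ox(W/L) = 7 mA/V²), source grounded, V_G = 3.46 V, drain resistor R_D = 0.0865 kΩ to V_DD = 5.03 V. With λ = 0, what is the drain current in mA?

V_GS = V_G = 3.46 V, so V_ov = 3.46 − 0.969 = 2.49 V.
Assume saturation: I_D = ½ k_n V_ov² = 0.5 × 7 × 2.49² = 21.7 mA, giving V_DS = V_DD − I_D R_D = 5.03 − 21.7 × 0.0865 = 3.15 V.
V_DS = 3.15 V ≥ V_ov = 2.49 V, confirming saturation.

I_D = 21.7 mA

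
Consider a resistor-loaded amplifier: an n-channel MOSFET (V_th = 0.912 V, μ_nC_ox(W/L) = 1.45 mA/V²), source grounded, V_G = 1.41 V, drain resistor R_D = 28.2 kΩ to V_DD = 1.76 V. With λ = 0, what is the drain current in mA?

V_GS = V_G = 1.41 V, so V_ov = 1.41 − 0.912 = 0.498 V.
Assume saturation: I_D = ½ k_n V_ov² = 0.5 × 1.45 × 0.498² = 0.18 mA, giving V_DS = V_DD − I_D R_D = 1.76 − 0.18 × 28.2 = -3.31 V.
But -3.31 V < V_ov = 0.498 V, so the device is actually in triode.
In triode I_D = k_n[V_ov V_DS − ½ V_DS²] and I_D = (V_DD − V_DS)/R_D. Equating: 20.4 V_DS² − 21.36 V_DS + 1.76 = 0, giving V_DS = 0.0902 V (the root below V_ov).
I_D = (1.76 − 0.0902) / 28.2 = 0.0592 mA.

I_D = 0.0592 mA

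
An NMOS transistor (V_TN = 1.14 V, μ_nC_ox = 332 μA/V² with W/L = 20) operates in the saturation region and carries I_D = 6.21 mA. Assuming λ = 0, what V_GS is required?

V_GS = 2.51 V

k_n = μ_nC_ox · (W/L) = 6.64 mA/V².
In saturation I_D = ½ k_n (V_GS − V_TN)², so V_GS − V_TN = √(2 I_D / k_n) = √(2 × 6.21 / 6.64) = 1.37 V.
V_GS = 1.14 + 1.37 = 2.51 V.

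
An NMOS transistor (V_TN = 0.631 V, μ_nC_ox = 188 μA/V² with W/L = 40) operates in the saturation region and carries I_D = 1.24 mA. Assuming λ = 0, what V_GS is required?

V_GS = 1.21 V

k_n = μ_nC_ox · (W/L) = 7.52 mA/V².
In saturation I_D = ½ k_n (V_GS − V_TN)², so V_GS − V_TN = √(2 I_D / k_n) = √(2 × 1.24 / 7.52) = 0.574 V.
V_GS = 0.631 + 0.574 = 1.21 V.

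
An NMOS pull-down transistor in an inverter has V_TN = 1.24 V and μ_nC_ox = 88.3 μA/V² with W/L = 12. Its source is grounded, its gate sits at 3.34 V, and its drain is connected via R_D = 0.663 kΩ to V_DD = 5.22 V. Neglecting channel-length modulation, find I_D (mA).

V_GS = V_G = 3.34 V, so V_ov = 3.34 − 1.24 = 2.1 V.
k_n = μ_nC_ox · (W/L) = 1.06 mA/V².
Assume saturation: I_D = ½ k_n V_ov² = 0.5 × 1.06 × 2.1² = 2.34 mA, giving V_DS = V_DD − I_D R_D = 5.22 − 2.34 × 0.663 = 3.67 V.
V_DS = 3.67 V ≥ V_ov = 2.1 V, confirming saturation.

I_D = 2.34 mA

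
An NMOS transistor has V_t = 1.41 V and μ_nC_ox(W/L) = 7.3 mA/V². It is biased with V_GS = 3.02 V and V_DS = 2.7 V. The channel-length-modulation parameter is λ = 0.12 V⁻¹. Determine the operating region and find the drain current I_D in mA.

V_ov = V_GS − V_t = 3.02 − 1.41 = 1.61 V.
Since V_DS = 2.7 V ≥ V_ov = 1.61 V, the device is in saturation.
I_D = ½ k_n V_ov² (1 + λ V_DS) = 0.5 × 7.3 × 1.61² × (1 + 0.12 × 2.7) = 12.5 mA.

Saturation; I_D = 12.5 mA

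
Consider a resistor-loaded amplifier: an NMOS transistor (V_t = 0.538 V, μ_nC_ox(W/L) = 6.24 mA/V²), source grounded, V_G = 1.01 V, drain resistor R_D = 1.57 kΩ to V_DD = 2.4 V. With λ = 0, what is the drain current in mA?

V_GS = V_G = 1.01 V, so V_ov = 1.01 − 0.538 = 0.472 V.
Assume saturation: I_D = ½ k_n V_ov² = 0.5 × 6.24 × 0.472² = 0.695 mA, giving V_DS = V_DD − I_D R_D = 2.4 − 0.695 × 1.57 = 1.31 V.
V_DS = 1.31 V ≥ V_ov = 0.472 V, confirming saturation.

I_D = 0.695 mA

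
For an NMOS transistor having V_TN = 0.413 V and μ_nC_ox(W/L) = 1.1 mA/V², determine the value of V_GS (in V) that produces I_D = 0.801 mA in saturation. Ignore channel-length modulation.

V_GS = 1.62 V

In saturation I_D = ½ k_n (V_GS − V_TN)², so V_GS − V_TN = √(2 I_D / k_n) = √(2 × 0.801 / 1.1) = 1.21 V.
V_GS = 0.413 + 1.21 = 1.62 V.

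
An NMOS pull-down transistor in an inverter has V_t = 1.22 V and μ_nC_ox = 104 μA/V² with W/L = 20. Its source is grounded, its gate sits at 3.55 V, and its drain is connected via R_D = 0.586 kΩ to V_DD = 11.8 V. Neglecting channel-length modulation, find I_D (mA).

I_D = 5.65 mA

V_GS = V_G = 3.55 V, so V_ov = 3.55 − 1.22 = 2.33 V.
k_n = μ_nC_ox · (W/L) = 2.08 mA/V².
Assume saturation: I_D = ½ k_n V_ov² = 0.5 × 2.08 × 2.33² = 5.65 mA, giving V_DS = V_DD − I_D R_D = 11.8 − 5.65 × 0.586 = 8.49 V.
V_DS = 8.49 V ≥ V_ov = 2.33 V, confirming saturation.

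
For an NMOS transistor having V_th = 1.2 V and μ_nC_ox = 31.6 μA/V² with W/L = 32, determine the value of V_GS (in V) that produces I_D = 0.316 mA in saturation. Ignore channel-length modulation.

V_GS = 1.99 V

k_n = μ_nC_ox · (W/L) = 1.011 mA/V².
In saturation I_D = ½ k_n (V_GS − V_th)², so V_GS − V_th = √(2 I_D / k_n) = √(2 × 0.316 / 1.011) = 0.791 V.
V_GS = 1.2 + 0.791 = 1.99 V.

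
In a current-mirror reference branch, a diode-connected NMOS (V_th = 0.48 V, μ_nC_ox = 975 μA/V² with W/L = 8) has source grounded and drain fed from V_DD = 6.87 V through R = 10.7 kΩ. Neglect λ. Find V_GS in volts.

With gate tied to drain, V_GS = V_DS ≥ V_GS − V_th, so the device is in saturation.
k_n = μ_nC_ox · (W/L) = 7.8 mA/V².
KCL at the drain: ½ k_n (V_GS − V_th)² = (V_DD − V_GS)/R.
Let x = V_GS − 0.48. Then 41.7 x² + x − 6.39 = 0, giving x = 0.38 V (positive root), so V_GS = 0.86 V.
I_D = (V_DD − V_GS)/R = (6.87 − 0.86) / 10.7 = 0.562 mA.

V_GS = 0.860 V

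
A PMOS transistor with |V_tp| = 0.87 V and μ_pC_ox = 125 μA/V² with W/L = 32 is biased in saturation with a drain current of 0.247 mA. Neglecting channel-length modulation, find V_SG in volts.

k_p = μ_pC_ox · (W/L) = 4 mA/V².
In saturation I_D = ½ k_p (V_SG − |V_tp|)², so V_SG − |V_tp| = √(2 I_D / k_p) = √(2 × 0.247 / 4) = 0.351 V.
V_SG = 0.87 + 0.351 = 1.22 V.

V_SG = 1.22 V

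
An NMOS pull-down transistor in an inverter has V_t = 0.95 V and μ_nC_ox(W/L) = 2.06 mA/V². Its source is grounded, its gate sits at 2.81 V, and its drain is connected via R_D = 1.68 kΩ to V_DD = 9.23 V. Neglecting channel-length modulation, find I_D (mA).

I_D = 3.56 mA

V_GS = V_G = 2.81 V, so V_ov = 2.81 − 0.95 = 1.86 V.
Assume saturation: I_D = ½ k_n V_ov² = 0.5 × 2.06 × 1.86² = 3.56 mA, giving V_DS = V_DD − I_D R_D = 9.23 − 3.56 × 1.68 = 3.24 V.
V_DS = 3.24 V ≥ V_ov = 1.86 V, confirming saturation.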